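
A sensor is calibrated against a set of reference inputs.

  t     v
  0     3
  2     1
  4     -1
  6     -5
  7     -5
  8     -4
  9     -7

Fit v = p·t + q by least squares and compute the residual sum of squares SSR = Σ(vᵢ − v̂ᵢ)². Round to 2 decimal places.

Compute the Gram sums: Σt·t = 250, Σt = 36, Σ1 = 7.
For Mᵀv: Σt·v = -162, Σv = -18.
So MᵀM·[p, q]ᵀ = Mᵀv: [[250, 36]; [36, 7]]·[p, q]ᵀ = [-162, -18]ᵀ.
Determinant 250·7 − 36² = 454.
p = ((-162)·7 − 36·(-18))/454 = -243/227; q = (250·(-18) − 36·(-162))/454 = 666/227.
Residuals: 15/227, 47/227, 79/227, -343/227, -100/227, 370/227, -68/227; SSR = 1224/227.

SSR = 5.39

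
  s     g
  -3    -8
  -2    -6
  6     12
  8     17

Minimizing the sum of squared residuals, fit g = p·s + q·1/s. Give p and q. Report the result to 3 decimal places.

The normal system AᵀA·[p, q]ᵀ = Aᵀg is [[113, 4]; [4, 233/576]]·[p, q]ᵀ = [244, 235/24]ᵀ.
Determinant 113·(233/576) − 4² = 17113/576.
p = (244·(233/576) − 4·(235/24))/(17113/576) = 34292/17113; q = (113·(235/24) − 4·244)/(17113/576) = 75144/17113.

p = 2.004, q = 4.391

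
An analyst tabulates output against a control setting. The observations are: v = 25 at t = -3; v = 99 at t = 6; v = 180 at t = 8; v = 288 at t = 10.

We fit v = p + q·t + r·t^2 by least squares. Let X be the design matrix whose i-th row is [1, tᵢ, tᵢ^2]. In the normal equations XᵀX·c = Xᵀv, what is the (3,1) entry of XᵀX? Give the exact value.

209

Row 3 ↔ basis t^2, column 1 ↔ basis 1, so (XᵀX)_{3,1} = Σᵢ t^2 = (9)·(1) + (36)·(1) + (64)·(1) + (100)·(1) = 209.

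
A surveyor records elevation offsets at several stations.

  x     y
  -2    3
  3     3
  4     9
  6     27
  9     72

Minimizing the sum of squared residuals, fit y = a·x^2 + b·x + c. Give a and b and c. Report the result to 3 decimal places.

The normal equations are: 8210·a + 1028·b + 146·c = 6987;  1028·a + 146·b + 20·c = 849;  146·a + 20·b + 5·c = 114.
Row-reducing yields a = 6199/5866, b = -6773/5866, c = -1441/419.

a = 1.057, b = -1.155, c = -3.439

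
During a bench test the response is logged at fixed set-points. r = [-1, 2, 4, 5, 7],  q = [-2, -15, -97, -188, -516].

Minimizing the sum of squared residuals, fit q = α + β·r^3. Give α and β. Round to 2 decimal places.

α = -2.39, β = -1.50

Compute the Gram sums: Σ1 = 5, Σr^3 = 539, Σr^3·r^3 = 137435.
For Mᵀq: Σq = -818, Σr^3·q = -206814.
Normal equations: [[5, 539]; [539, 137435]]·[α, β]ᵀ = [-818, -206814]ᵀ.
Determinant 5·137435 − 539² = 396654.
α = ((-818)·137435 − 539·(-206814))/396654 = -474542/198327; β = (5·(-206814) − 539·(-818))/396654 = -296584/198327.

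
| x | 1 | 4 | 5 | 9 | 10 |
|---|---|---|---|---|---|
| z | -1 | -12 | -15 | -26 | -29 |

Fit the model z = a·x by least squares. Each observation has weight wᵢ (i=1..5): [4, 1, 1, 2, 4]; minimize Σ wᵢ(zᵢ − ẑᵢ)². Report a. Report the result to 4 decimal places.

a = -2.8913

Compute the Gram sums: Σwᵢ·x·x = 607.
Moment sums: Σwᵢ·x·z = -1755.
Hence a = -1755 / 607 ≈ -2.89127.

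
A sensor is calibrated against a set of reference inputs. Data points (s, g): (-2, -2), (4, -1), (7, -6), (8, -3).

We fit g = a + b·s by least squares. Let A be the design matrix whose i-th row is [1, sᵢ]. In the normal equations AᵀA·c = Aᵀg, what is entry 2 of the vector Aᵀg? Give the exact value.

-66

Entry 2 ↔ basis s, so (Aᵀg)_{2} = Σᵢ (s)·gᵢ = (-2)·(-2) + (4)·(-1) + (7)·(-6) + (8)·(-3) = -66.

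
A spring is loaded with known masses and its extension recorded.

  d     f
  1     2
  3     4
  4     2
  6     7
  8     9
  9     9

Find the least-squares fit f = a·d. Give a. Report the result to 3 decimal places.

Normal-equation sums: Σd·d = 207.
For Mᵀf: Σd·f = 217.
Normal equations: [[207]]·[a]ᵀ = [217]ᵀ.
Hence a = 217 / 207 ≈ 1.04831.

a = 1.048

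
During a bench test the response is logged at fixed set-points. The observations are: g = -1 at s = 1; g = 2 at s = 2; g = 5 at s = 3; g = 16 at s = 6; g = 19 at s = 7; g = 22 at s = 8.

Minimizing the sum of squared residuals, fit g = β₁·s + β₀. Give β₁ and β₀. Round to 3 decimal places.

β₁ = 3.361, β₀ = -4.627

Compute the Gram sums: Σs·s = 163, Σs = 27, Σ1 = 6.
For Mᵀg: Σs·g = 423, Σg = 63.
MᵀM·[β₁, β₀]ᵀ = Mᵀg becomes [[163, 27]; [27, 6]]·[β₁, β₀]ᵀ = [423, 63]ᵀ.
Δ = 163·6 − 27² = 249.
β₁ = (423·6 − 27·63)/249 = 279/83; β₀ = (163·63 − 27·423)/249 = -384/83.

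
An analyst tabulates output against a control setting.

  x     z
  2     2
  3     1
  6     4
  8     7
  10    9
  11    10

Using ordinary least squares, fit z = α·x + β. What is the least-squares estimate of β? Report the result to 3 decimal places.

β = -1.134

MᵀM·[α, β]ᵀ = Mᵀz reads: 334·α + 40·β = 287;  40·α + 6·β = 33.
Determinant 334·6 − 40² = 404.
α = (287·6 − 40·33)/404 = 201/202; β = (334·33 − 40·287)/404 = -229/202.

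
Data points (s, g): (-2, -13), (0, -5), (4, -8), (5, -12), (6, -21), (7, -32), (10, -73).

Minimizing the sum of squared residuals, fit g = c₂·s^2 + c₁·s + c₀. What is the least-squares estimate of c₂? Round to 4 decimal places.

c₂ = -0.9947

XᵀX·[c₂, c₁, c₀]ᵀ = Xᵀg reads: 14594·c₂ + 1740·c₁ + 230·c₀ = -10104;  1740·c₂ + 230·c₁ + 30·c₀ = -1146;  230·c₂ + 30·c₁ + 7·c₀ = -164.
Row-reducing yields c₂ = -50408/50677, c₁ = 69753/23035, c₀ = -188698/50677.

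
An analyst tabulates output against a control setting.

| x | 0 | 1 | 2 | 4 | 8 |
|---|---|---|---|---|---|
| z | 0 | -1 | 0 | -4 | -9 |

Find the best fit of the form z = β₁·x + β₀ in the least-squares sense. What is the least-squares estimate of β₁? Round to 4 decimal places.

Entries of AᵀA: Σx·x = 85, Σx = 15, Σ1 = 5.
For Aᵀz: Σx·z = -89, Σz = -14.
Normal equations: [[85, 15]; [15, 5]]·[β₁, β₀]ᵀ = [-89, -14]ᵀ.
Eliminating β₀: 5·(row 1) − 15·(row 2) gives 200·β₁ = 5·(-89) − 15·(-14) = -235, so β₁ = -47/40.
Then β₀ = ((-14) − 15·(-47/40))/5 = 29/40.

β₁ = -1.1750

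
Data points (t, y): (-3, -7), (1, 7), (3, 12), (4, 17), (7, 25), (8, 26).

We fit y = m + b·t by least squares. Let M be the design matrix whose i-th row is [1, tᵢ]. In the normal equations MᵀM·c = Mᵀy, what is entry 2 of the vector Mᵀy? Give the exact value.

515

Entry 2 ↔ basis t, so (Mᵀy)_{2} = Σᵢ (t)·yᵢ = (-3)·(-7) + (1)·(7) + (3)·(12) + (4)·(17) + (7)·(25) + (8)·(26) = 515.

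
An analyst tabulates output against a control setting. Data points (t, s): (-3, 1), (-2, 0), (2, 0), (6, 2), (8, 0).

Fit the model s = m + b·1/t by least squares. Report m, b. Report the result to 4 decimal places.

m = 0.6003, b = 0.0382

Entries of MᵀM: Σ1 = 5, Σ1/t = -1/24, Σ1/t·1/t = 377/576.
Moment sums: Σs = 3, Σ1/t·s = 0.
Normal equations: [[5, -1/24]; [-1/24, 377/576]]·[m, b]ᵀ = [3, 0]ᵀ.
Determinant 5·(377/576) − (-1/24)² = 157/48.
m = (3·(377/576) − (-1/24)·0)/(157/48) = 377/628; b = (5·0 − (-1/24)·3)/(157/48) = 6/157.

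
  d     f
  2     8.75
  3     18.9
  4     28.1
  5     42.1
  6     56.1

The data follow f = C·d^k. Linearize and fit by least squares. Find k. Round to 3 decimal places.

k = 1.675

With ln fᵢ as the transformed response and ln dᵢ as the regressor:
Σln d = 6.5793, Σ(ln d)² = 9.4099, Σln f = 16.2112, Σln d·ln f = 22.5919.
Equations: 9.4099·k + 6.5793·ln C = 22.5919;  6.5793·k + 5·ln C = 16.2112.
Slope k = (n·Σln d·ln f − Σln d·Σln f)/(n·Σ(ln d)² − (Σln d)²) = (5·22.5919 − 6.5793·16.2112)/3.7630 = 1.67473; ln C = (Σln f − k·Σln d)/n = 1.03854.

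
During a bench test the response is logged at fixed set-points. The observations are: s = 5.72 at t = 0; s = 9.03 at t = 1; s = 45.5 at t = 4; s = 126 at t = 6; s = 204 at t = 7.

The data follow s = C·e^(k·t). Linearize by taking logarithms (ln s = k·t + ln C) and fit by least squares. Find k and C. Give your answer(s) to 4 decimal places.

Let Y = ln s. Fitting Y = k·t + ln C by least squares:
Σt = 18.0000, Σ(t)² = 102.0000, Σln s = 17.9166, Σt·ln s = 83.7159.
Equations: 102.0000·k + 18.0000·ln C = 83.7159;  18.0000·k + 5·ln C = 17.9166.
Slope k = (n·Σt·ln s − Σt·Σln s)/(n·Σ(t)² − (Σt)²) = (5·83.7159 − 18.0000·17.9166)/186.0000 = 0.51656; ln C = (Σln s − k·Σt)/n = 1.72371, so C = exp(1.72371) = 5.60528.

k = 0.5166, C = 5.6053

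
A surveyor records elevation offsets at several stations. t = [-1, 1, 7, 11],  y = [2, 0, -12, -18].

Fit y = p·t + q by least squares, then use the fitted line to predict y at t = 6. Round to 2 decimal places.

ŷ = -9.60

Entries of XᵀX: Σt·t = 172, Σt = 18, Σ1 = 4.
Right-hand side: Σt·y = -284, Σy = -28.
Δ = 172·4 − 18² = 364.
p = ((-284)·4 − 18·(-28))/364 = -158/91; q = (172·(-28) − 18·(-284))/364 = 74/91.
At t = 6: ŷ = (-158/91)·(6) + (74/91)·(1) = -874/91.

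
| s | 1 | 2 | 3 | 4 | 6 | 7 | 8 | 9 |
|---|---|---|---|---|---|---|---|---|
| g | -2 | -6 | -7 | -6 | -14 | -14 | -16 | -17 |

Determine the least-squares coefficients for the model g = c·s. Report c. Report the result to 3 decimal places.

c = -2.008

With design matrix X, XᵀX = [[260]] and Xᵀg = [-522]ᵀ.
c = (-522)/260 = -2.00769.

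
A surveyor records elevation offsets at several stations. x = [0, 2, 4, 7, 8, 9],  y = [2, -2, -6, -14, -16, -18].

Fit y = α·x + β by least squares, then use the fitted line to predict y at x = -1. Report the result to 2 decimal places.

ŷ = 4.69

Compute the Gram sums: Σx·x = 214, Σx = 30, Σ1 = 6.
Right-hand side: Σx·y = -416, Σy = -54.
Δ = 214·6 − 30² = 384.
α = ((-416)·6 − 30·(-54))/384 = -73/32; β = (214·(-54) − 30·(-416))/384 = 77/32.
At x = -1: ŷ = (-73/32)·(-1) + (77/32)·(1) = 75/16.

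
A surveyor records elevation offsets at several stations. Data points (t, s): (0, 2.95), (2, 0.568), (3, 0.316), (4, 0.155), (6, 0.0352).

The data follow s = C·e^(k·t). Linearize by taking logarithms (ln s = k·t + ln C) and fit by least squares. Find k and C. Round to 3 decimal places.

k = -0.729, C = 2.768

Taking logs, ln s = k·t + ln C, so regress ln s on t.
AᵀA = [[65.0000, 15.0000]; [15.0000, 5]], rhs = [-32.1249, -5.8469]ᵀ  (here Σt = 15.0000, Σ(t)² = 65.0000, Σln s = -5.8469, Σt·ln s = -32.1249).
Δ = 65.0000·5 − (15.0000)² = 100.0000; k = (-32.1249·5 − 15.0000·-5.8469)/100.0000 = -0.72921, ln C = (65.0000·-5.8469 − 15.0000·-32.1249)/100.0000 = 1.01826, so C = exp(1.01826) = 2.76837.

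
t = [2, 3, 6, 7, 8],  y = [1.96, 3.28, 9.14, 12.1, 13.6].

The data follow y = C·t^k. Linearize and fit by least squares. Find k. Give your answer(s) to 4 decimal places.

k = 1.4342

Linearized form: ln y = k·ln t + ln C. From the 5 transformed points,
XᵀX = [[13.0084, 7.6089]; [7.6089, 5]], rhs = [16.0150, 9.1767]ᵀ  (here Σln t = 7.6089, Σ(ln t)² = 13.0084, Σln y = 9.1767, Σln t·ln y = 16.0150).
Slope k = (n·Σln t·ln y − Σln t·Σln y)/(n·Σ(ln t)² − (Σln t)²) = (5·16.0150 − 7.6089·9.1767)/7.1473 = 1.43419; ln C = (Σln y − k·Σln t)/n = -0.34717.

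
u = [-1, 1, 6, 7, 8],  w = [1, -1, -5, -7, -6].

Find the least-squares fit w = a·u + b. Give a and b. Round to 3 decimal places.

With design matrix M, MᵀM = [[151, 21]; [21, 5]] and Mᵀw = [-129, -18]ᵀ.
Eliminating b: 5·(row 1) − 21·(row 2) gives 314·a = 5·(-129) − 21·(-18) = -267, so a = -267/314.
Then b = ((-18) − 21·(-267/314))/5 = -9/314.

a = -0.850, b = -0.029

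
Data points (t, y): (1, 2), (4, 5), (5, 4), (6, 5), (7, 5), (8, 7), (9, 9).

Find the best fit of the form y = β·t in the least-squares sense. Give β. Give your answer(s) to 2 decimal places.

β = 0.90

XᵀX·[β]ᵀ = Xᵀy reads: 272·β = 244.
(Σt·t = 272, Σt·y = 244.)
Hence β = 244 / 272 ≈ 0.897059.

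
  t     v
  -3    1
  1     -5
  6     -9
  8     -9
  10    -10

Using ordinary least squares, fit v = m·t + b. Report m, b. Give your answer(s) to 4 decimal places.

m = -0.8233, b = -2.7774

Forming AᵀA = [[210, 22]; [22, 5]] and Aᵀv = [-234, -32]ᵀ gives AᵀA·[m, b]ᵀ = Aᵀv.
Eliminating b: 5·(row 1) − 22·(row 2) gives 566·m = 5·(-234) − 22·(-32) = -466, so m = -233/283.
Then b = ((-32) − 22·(-233/283))/5 = -786/283.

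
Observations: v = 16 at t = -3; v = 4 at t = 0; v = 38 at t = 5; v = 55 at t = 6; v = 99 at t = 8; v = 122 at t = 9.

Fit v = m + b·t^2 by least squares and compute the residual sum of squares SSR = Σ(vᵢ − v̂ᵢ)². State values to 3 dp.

From the data, Σ1 = 6, Σt^2 = 215, Σt^2·t^2 = 12659.
Right-hand side: Σv = 334, Σt^2·v = 19292.
Normal equations: [[6, 215]; [215, 12659]]·[m, b]ᵀ = [334, 19292]ᵀ.
Eliminating b: 12659·(row 1) − 215·(row 2) gives 29729·m = 12659·334 − 215·19292 = 80326, so m = 80326/29729.
Then b = (19292 − 215·(80326/29729))/12659 = 43942/29729.
Residuals: -20/4247, 38590/29729, -49174/29729, -27143/29729, 50557/29729, -12690/29729; SSR = 247606/29729.

SSR = 8.329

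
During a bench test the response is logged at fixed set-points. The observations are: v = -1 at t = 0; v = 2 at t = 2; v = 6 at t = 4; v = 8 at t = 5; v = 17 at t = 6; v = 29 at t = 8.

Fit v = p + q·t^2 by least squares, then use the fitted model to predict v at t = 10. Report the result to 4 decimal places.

v̂ = 45.5078

Normal-equation sums: Σ1 = 6, Σt^2 = 145, Σt^2·t^2 = 6289.
And Σv = 61, Σt^2·v = 2772.
AᵀA·[p, q]ᵀ = Aᵀv becomes [[6, 145]; [145, 6289]]·[p, q]ᵀ = [61, 2772]ᵀ.
Determinant 6·6289 − 145² = 16709.
p = (61·6289 − 145·2772)/16709 = -18311/16709; q = (6·2772 − 145·61)/16709 = 7787/16709.
At t = 10: v̂ = (-18311/16709)·(1) + (7787/16709)·(100) = 108627/2387.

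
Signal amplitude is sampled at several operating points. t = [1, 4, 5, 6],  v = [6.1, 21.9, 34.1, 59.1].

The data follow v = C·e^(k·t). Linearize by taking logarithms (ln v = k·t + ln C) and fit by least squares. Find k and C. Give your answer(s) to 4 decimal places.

k = 0.4473, C = 3.8054

With ln vᵢ as the transformed response and tᵢ as the regressor:
AᵀA = [[78.0000, 16.0000]; [16.0000, 4]], rhs = [56.2761, 12.5033]ᵀ  (here Σt = 16.0000, Σ(t)² = 78.0000, Σln v = 12.5033, Σt·ln v = 56.2761).
Solving (det = 56.0000): k = 0.44735, ln C = 1.33643, so C = exp(1.33643) = 3.80543.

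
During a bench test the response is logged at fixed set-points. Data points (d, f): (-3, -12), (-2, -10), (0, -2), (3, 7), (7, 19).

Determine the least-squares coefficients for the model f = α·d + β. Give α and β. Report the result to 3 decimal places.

Sums needed: Σd·d = 71, Σd = 5, Σ1 = 5.
For Mᵀf: Σd·f = 210, Σf = 2.
Normal equations: [[71, 5]; [5, 5]]·[α, β]ᵀ = [210, 2]ᵀ.
Eliminating β: 5·(row 1) − 5·(row 2) gives 330·α = 5·210 − 5·2 = 1040, so α = 104/33.
Then β = (2 − 5·(104/33))/5 = -454/165.

α = 3.152, β = -2.752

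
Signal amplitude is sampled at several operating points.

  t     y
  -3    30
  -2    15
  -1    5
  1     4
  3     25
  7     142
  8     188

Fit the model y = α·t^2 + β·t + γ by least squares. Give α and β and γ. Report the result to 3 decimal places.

α = 3.011, β = -0.815, γ = 1.007

Entries of AᵀA: Σt^2·t^2 = 6677, Σt^2·t = 847, Σt^2 = 137, Σt·t = 137, Σt = 13, Σ1 = 7.
Moment sums: Σt^2·y = 19554, Σt·y = 2452, Σy = 409.
AᵀA·[α, β, γ]ᵀ = Aᵀy becomes [[6677, 847, 137]; [847, 137, 13]; [137, 13, 7]]·[α, β, γ]ᵀ = [19554, 2452, 409]ᵀ.
Solving the 3×3 system (Gaussian elimination) gives α = 1051871/349314, β = -284605/349314, γ = 58642/58219.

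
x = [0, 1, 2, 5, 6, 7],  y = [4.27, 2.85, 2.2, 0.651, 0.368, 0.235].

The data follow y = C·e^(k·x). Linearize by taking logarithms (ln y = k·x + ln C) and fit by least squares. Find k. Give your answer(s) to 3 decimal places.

k = -0.412

Taking logs, ln y = k·x + ln C, so regress ln y on x.
Σx = 21.0000, Σ(x)² = 115.0000, Σln y = 0.4103, Σx·ln y = -15.6572.
Equations: 115.0000·k + 21.0000·ln C = -15.6572;  21.0000·k + 6·ln C = 0.4103.
Slope k = (n·Σx·ln y − Σx·Σln y)/(n·Σ(x)² − (Σx)²) = (6·-15.6572 − 21.0000·0.4103)/249.0000 = -0.41189; ln C = (Σln y − k·Σx)/n = 1.50999.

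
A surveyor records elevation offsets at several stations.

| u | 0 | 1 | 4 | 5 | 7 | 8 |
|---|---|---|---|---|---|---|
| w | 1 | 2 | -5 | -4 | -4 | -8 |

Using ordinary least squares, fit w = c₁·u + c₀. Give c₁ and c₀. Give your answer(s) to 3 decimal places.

c₁ = -1.082, c₀ = 1.508

The normal equations are: 155·c₁ + 25·c₀ = -130;  25·c₁ + 6·c₀ = -18.
det = 155·6 − 25² = 305.
c₁ = ((-130)·6 − 25·(-18))/305 = -66/61; c₀ = (155·(-18) − 25·(-130))/305 = 92/61.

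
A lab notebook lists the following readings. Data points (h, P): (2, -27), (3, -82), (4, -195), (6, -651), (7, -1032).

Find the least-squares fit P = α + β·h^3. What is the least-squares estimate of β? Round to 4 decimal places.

Forming AᵀA = [[5, 658]; [658, 169194]] and AᵀP = [-1987, -509502]ᵀ gives AᵀA·[α, β]ᵀ = AᵀP.
Determinant 5·169194 − 658² = 413006.
α = ((-1987)·169194 − 658·(-509502))/413006 = -468081/206503; β = (5·(-509502) − 658·(-1987))/413006 = -620032/206503.

β = -3.0025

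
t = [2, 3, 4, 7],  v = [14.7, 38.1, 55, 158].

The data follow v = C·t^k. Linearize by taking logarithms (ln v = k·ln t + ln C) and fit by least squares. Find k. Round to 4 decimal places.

k = 1.8560

Taking logs, ln v = k·ln t + ln C, so regress ln v on ln t.
AᵀA = [[7.3958, 5.1240]; [5.1240, 4]], rhs = [21.2690, 15.3980]ᵀ  (here Σln t = 5.1240, Σ(ln t)² = 7.3958, Σln v = 15.3980, Σln t·ln v = 21.2690).
Slope k = (n·Σln t·ln v − Σln t·Σln v)/(n·Σ(ln t)² − (Σln t)²) = (4·21.2690 − 5.1240·15.3980)/3.3281 = 1.85603; ln C = (Σln v − k·Σln t)/n = 1.47194.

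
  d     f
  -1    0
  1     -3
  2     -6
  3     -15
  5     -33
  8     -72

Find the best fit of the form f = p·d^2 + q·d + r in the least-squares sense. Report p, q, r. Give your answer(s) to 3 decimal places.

Compute the Gram sums: Σd^2·d^2 = 4820, Σd^2·d = 672, Σd^2 = 104, Σd·d = 104, Σd = 18, Σ1 = 6.
Moment sums: Σd^2·f = -5595, Σd·f = -801, Σf = -129.
Normal equations: [[4820, 672, 104]; [672, 104, 18]; [104, 18, 6]]·[p, q, r]ᵀ = [-5595, -801, -129]ᵀ.
Row-reducing yields p = -5673/6380, q = -14976/7975, r = -7239/15950.

p = -0.889, q = -1.878, r = -0.454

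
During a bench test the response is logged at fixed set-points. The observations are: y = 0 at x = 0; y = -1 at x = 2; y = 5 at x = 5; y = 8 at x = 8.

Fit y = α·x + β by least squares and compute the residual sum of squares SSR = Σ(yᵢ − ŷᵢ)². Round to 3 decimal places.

Forming AᵀA = [[93, 15]; [15, 4]] and Aᵀy = [87, 12]ᵀ gives AᵀA·[α, β]ᵀ = Aᵀy.
Eliminating β: 4·(row 1) − 15·(row 2) gives 147·α = 4·87 − 15·12 = 168, so α = 8/7.
Then β = (12 − 15·(8/7))/4 = -9/7.
Residuals: 9/7, -2, 4/7, 1/7; SSR = 6.

SSR = 6.000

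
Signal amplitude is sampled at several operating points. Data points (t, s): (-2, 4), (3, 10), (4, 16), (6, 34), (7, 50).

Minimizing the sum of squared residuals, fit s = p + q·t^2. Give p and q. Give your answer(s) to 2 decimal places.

p = 0.22, q = 0.99

With design matrix A, AᵀA = [[5, 114]; [114, 4050]] and Aᵀs = [114, 4036]ᵀ.
Determinant 5·4050 − 114² = 7254.
p = (114·4050 − 114·4036)/7254 = 266/1209; q = (5·4036 − 114·114)/7254 = 3592/3627.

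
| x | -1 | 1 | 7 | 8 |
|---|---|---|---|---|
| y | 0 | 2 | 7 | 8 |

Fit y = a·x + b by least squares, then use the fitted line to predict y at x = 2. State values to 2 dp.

The normal system AᵀA·[a, b]ᵀ = Aᵀy is [[115, 15]; [15, 4]]·[a, b]ᵀ = [115, 17]ᵀ.
Eliminating b: 4·(row 1) − 15·(row 2) gives 235·a = 4·115 − 15·17 = 205, so a = 41/47.
Then b = (17 − 15·(41/47))/4 = 46/47.
At x = 2: ŷ = (41/47)·(2) + (46/47)·(1) = 128/47.

ŷ = 2.72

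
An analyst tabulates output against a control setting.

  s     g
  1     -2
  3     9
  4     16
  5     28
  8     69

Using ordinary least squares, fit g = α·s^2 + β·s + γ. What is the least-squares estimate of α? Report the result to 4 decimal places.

Forming MᵀM = [[5059, 729, 115]; [729, 115, 21]; [115, 21, 5]] and Mᵀg = [5451, 781, 120]ᵀ gives MᵀM·[α, β, γ]ᵀ = Mᵀg.
Inverting the 3×3 Gram matrix, [α, β, γ]ᵀ = [4971/5224, 8365/5224, -12045/2612]ᵀ.

α = 0.9516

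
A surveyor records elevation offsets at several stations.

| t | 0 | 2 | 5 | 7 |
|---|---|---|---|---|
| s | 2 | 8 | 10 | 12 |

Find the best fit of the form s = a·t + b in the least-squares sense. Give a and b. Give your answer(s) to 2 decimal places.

a = 1.31, b = 3.41

With design matrix A, AᵀA = [[78, 14]; [14, 4]] and Aᵀs = [150, 32]ᵀ.
Δ = 78·4 − 14² = 116.
a = (150·4 − 14·32)/116 = 38/29; b = (78·32 − 14·150)/116 = 99/29.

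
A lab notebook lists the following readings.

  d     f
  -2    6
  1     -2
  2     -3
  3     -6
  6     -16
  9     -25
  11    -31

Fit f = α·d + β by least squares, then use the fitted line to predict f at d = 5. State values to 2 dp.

f̂ = -13.07

Sums needed: Σd·d = 256, Σd = 30, Σ1 = 7.
Moment sums: Σd·f = -700, Σf = -77.
XᵀX·[α, β]ᵀ = Xᵀf becomes [[256, 30]; [30, 7]]·[α, β]ᵀ = [-700, -77]ᵀ.
Eliminating β: 7·(row 1) − 30·(row 2) gives 892·α = 7·(-700) − 30·(-77) = -2590, so α = -1295/446.
Then β = ((-77) − 30·(-1295/446))/7 = 322/223.
At d = 5: f̂ = (-1295/446)·(5) + (322/223)·(1) = -5831/446.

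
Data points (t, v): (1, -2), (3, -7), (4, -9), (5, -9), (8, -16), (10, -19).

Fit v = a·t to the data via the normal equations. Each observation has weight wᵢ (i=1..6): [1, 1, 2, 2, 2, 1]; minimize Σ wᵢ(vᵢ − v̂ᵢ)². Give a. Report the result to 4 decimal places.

a = -1.9719

From the data, Σwᵢ·t·t = 320.
For MᵀWv: Σwᵢ·t·v = -631.
Normal equations: [[320]]·[a]ᵀ = [-631]ᵀ.
a = (-631)/320 = -1.97188.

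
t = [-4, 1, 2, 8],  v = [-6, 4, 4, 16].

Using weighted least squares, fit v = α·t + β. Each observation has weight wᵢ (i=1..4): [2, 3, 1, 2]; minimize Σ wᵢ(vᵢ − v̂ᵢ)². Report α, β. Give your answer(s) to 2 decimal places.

MᵀWM·[α, β]ᵀ = MᵀWv reads: 167·α + 13·β = 324;  13·α + 8·β = 36.
(Σwᵢ·t·t = 167, Σwᵢ·t = 13, Σwᵢ·1 = 8, Σwᵢ·t·v = 324, Σwᵢ·v = 36.)
Eliminating β: 8·(row 1) − 13·(row 2) gives 1167·α = 8·324 − 13·36 = 2124, so α = 708/389.
Then β = (36 − 13·(708/389))/8 = 600/389.

α = 1.82, β = 1.54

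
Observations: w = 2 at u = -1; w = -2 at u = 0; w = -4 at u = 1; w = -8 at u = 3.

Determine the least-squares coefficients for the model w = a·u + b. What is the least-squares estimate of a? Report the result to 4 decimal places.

a = -2.4000

From the data, Σu·u = 11, Σu = 3, Σ1 = 4.
Right-hand side: Σu·w = -30, Σw = -12.
Eliminating b: 4·(row 1) − 3·(row 2) gives 35·a = 4·(-30) − 3·(-12) = -84, so a = -12/5.
Then b = ((-12) − 3·(-12/5))/4 = -6/5.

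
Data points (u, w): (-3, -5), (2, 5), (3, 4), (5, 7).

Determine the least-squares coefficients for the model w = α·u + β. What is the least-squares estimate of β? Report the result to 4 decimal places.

MᵀM·[α, β]ᵀ = Mᵀw reads: 47·α + 7·β = 72;  7·α + 4·β = 11.
(Σu·u = 47, Σu = 7, Σ1 = 4, Σu·w = 72, Σw = 11.)
Δ = 47·4 − 7² = 139.
α = (72·4 − 7·11)/139 = 211/139; β = (47·11 − 7·72)/139 = 13/139.

β = 0.0935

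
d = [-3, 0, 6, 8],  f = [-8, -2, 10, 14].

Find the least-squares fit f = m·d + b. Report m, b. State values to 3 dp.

m = 2.000, b = -2.000

Setting ∂/∂m … = 0 gives: 109·m + 11·b = 196;  11·m + 4·b = 14.
(Σd·d = 109, Σd = 11, Σ1 = 4, Σd·f = 196, Σf = 14.)
det = 109·4 − 11² = 315.
m = (196·4 − 11·14)/315 = 2; b = (109·14 − 11·196)/315 = -2.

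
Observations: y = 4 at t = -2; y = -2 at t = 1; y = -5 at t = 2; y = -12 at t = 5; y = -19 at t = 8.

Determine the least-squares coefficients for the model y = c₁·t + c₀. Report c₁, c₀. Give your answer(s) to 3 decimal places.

c₁ = -2.327, c₀ = -0.286

Compute the Gram sums: Σt·t = 98, Σt = 14, Σ1 = 5.
Right-hand side: Σt·y = -232, Σy = -34.
AᵀA·[c₁, c₀]ᵀ = Aᵀy becomes [[98, 14]; [14, 5]]·[c₁, c₀]ᵀ = [-232, -34]ᵀ.
Determinant 98·5 − 14² = 294.
c₁ = ((-232)·5 − 14·(-34))/294 = -114/49; c₀ = (98·(-34) − 14·(-232))/294 = -2/7.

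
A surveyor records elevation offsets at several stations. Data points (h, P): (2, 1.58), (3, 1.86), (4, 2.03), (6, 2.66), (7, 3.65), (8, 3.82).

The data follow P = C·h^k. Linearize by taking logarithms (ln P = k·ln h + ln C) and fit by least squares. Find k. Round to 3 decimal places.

k = 0.654

Taking logs, ln P = k·ln h + ln C, so regress ln P on ln h.
Sums: Σln h = 8.9952, Σ(ln h)² = 14.9303, Σln P = 5.3993, Σln h·ln P = 9.0397.
Normal system: [[14.9303, 8.9952]; [8.9952, 6]]·[k, ln C]ᵀ = [9.0397, 5.3993]ᵀ.
Slope k = (n·Σln h·ln P − Σln h·Σln P)/(n·Σ(ln h)² − (Σln h)²) = (6·9.0397 − 8.9952·5.3993)/8.6686 = 0.65412; ln C = (Σln P − k·Σln h)/n = -0.08076.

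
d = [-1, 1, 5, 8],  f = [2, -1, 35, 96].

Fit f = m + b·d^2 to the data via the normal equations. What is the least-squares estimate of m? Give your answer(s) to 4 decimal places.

MᵀM·[m, b]ᵀ = Mᵀf reads: 4·m + 91·b = 132;  91·m + 4723·b = 7020.
(Σ1 = 4, Σd^2 = 91, Σd^2·d^2 = 4723, Σf = 132, Σd^2·f = 7020.)
det = 4·4723 − 91² = 10611.
m = (132·4723 − 91·7020)/10611 = -5128/3537; b = (4·7020 − 91·132)/10611 = 5356/3537.

m = -1.4498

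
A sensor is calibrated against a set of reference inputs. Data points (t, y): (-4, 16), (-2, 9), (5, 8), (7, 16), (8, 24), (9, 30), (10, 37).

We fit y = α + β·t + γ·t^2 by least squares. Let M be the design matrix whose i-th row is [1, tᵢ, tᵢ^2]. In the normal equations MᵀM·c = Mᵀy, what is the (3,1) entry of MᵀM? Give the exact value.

Row 3 ↔ basis t^2, column 1 ↔ basis 1, so (MᵀM)_{3,1} = Σᵢ t^2 = (16)·(1) + (4)·(1) + (25)·(1) + (49)·(1) + (64)·(1) + (81)·(1) + (100)·(1) = 339.

339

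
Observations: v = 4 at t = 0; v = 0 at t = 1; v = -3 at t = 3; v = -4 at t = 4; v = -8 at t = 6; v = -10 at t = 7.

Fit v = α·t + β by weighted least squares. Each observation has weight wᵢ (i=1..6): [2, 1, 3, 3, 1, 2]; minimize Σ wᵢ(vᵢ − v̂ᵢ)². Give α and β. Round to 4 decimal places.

Setting ∂/∂α … = 0 gives: 210·α + 42·β = -263;  42·α + 12·β = -41.
det = 210·12 − 42² = 756.
α = ((-263)·12 − 42·(-41))/756 = -239/126; β = (210·(-41) − 42·(-263))/756 = 29/9.

α = -1.8968, β = 3.2222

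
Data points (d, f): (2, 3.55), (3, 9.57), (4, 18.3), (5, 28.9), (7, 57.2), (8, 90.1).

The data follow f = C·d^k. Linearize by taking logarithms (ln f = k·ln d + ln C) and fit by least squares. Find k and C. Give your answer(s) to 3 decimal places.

Let Y = ln f. Fitting Y = k·ln d + ln C by least squares:
Σln d = 8.8128, Σ(ln d)² = 14.3101, Σln f = 18.3438, Σln d·ln f = 30.0369.
Normal system: [[14.3101, 8.8128]; [8.8128, 6]]·[k, ln C]ᵀ = [30.0369, 18.3438]ᵀ.
Δ = 14.3101·6 − (8.8128)² = 8.1947; k = (30.0369·6 − 8.8128·18.3438)/8.1947 = 2.26492, ln C = (14.3101·18.3438 − 8.8128·30.0369)/8.1947 = -0.26944, so C = exp(-0.26944) = 0.76381.

k = 2.265, C = 0.764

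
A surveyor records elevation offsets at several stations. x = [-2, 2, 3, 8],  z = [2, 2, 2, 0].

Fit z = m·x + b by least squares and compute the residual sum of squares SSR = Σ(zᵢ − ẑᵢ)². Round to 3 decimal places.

MᵀM·[m, b]ᵀ = Mᵀz reads: 81·m + 11·b = 6;  11·m + 4·b = 6.
Eliminating b: 4·(row 1) − 11·(row 2) gives 203·m = 4·6 − 11·6 = -42, so m = -6/29.
Then b = (6 − 11·(-6/29))/4 = 60/29.
Residuals: -14/29, 10/29, 16/29, -12/29; SSR = 24/29.

SSR = 0.828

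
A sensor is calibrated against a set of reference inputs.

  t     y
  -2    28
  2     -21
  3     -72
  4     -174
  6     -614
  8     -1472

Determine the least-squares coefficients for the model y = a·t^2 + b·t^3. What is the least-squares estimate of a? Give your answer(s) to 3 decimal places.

a = 0.987

Sums needed: Σt^2·t^2 = 5761, Σt^2·t^3 = 41811, Σt^3·t^3 = 313753.
For Mᵀy: Σt^2·y = -119716, Σt^3·y = -899760.
Δ = 5761·313753 − 41811² = 59371312.
a = ((-119716)·313753 − 41811·(-899760))/59371312 = 1332073/1349348; b = (5761·(-899760) − 41811·(-119716))/59371312 = -6359703/2120404.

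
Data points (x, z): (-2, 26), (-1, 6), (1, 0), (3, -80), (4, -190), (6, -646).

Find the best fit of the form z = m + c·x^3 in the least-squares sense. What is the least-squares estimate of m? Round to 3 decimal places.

m = 2.271

Normal-equation sums: Σ1 = 6, Σx^3 = 299, Σx^3·x^3 = 51547.
Right-hand side: Σz = -884, Σx^3·z = -154070.
MᵀM·[m, c]ᵀ = Mᵀz becomes [[6, 299]; [299, 51547]]·[m, c]ᵀ = [-884, -154070]ᵀ.
Eliminating c: 51547·(row 1) − 299·(row 2) gives 219881·m = 51547·(-884) − 299·(-154070) = 499382, so m = 499382/219881.
Then c = ((-154070) − 299·(499382/219881))/51547 = -660104/219881.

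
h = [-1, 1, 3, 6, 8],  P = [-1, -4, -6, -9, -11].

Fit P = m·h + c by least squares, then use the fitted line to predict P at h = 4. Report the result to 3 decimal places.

Normal-equation sums: Σh·h = 111, Σh = 17, Σ1 = 5.
Moment sums: Σh·P = -163, ΣP = -31.
MᵀM·[m, c]ᵀ = MᵀP becomes [[111, 17]; [17, 5]]·[m, c]ᵀ = [-163, -31]ᵀ.
Δ = 111·5 − 17² = 266.
m = ((-163)·5 − 17·(-31))/266 = -144/133; c = (111·(-31) − 17·(-163))/266 = -335/133.
At h = 4: P̂ = (-144/133)·(4) + (-335/133)·(1) = -911/133.

P̂ = -6.850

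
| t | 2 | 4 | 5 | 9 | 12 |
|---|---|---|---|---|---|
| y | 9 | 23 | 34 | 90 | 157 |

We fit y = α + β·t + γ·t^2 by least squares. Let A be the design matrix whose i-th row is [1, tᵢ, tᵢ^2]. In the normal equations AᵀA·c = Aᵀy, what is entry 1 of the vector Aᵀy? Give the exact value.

Entry 1 ↔ basis 1, so (Aᵀy)_{1} = Σᵢ yᵢ = (1)·(9) + (1)·(23) + (1)·(34) + (1)·(90) + (1)·(157) = 313.

313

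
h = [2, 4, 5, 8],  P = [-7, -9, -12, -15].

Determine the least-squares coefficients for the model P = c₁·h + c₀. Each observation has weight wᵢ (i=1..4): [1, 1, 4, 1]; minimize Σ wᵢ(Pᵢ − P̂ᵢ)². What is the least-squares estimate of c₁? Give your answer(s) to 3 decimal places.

c₁ = -1.394

Entries of AᵀWA: Σwᵢ·h·h = 184, Σwᵢ·h = 34, Σwᵢ·1 = 7.
And Σwᵢ·h·P = -410, Σwᵢ·P = -79.
AᵀWA·[c₁, c₀]ᵀ = AᵀWP becomes [[184, 34]; [34, 7]]·[c₁, c₀]ᵀ = [-410, -79]ᵀ.
Eliminating c₀: 7·(row 1) − 34·(row 2) gives 132·c₁ = 7·(-410) − 34·(-79) = -184, so c₁ = -46/33.
Then c₀ = ((-79) − 34·(-46/33))/7 = -149/33.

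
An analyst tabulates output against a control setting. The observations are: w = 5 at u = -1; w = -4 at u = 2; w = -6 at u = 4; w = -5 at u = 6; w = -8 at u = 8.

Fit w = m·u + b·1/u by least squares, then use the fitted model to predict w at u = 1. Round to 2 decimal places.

Entries of MᵀM: Σu·u = 121, Σu·1/u = 5, Σ1/u·1/u = 781/576.
For Mᵀw: Σu·w = -131, Σ1/u·w = -31/3.
So MᵀM·[m, b]ᵀ = Mᵀw: [[121, 5]; [5, 781/576]]·[m, b]ᵀ = [-131, -31/3]ᵀ.
det = 121·(781/576) − 5² = 80101/576.
m = ((-131)·(781/576) − 5·(-31/3))/(80101/576) = -72551/80101; b = (121·(-31/3) − 5·(-131))/(80101/576) = -342912/80101.
At u = 1: ŵ = (-72551/80101)·(1) + (-342912/80101)·(1) = -415463/80101.

ŵ = -5.19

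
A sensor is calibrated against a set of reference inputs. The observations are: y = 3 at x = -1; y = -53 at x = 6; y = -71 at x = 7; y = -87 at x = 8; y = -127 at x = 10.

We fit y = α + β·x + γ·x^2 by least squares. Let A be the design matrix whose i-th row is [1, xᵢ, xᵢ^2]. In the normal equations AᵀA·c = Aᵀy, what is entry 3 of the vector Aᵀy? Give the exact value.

Entry 3 ↔ basis x^2, so (Aᵀy)_{3} = Σᵢ (x^2)·yᵢ = (1)·(3) + (36)·(-53) + (49)·(-71) + (64)·(-87) + (100)·(-127) = -23652.

-23652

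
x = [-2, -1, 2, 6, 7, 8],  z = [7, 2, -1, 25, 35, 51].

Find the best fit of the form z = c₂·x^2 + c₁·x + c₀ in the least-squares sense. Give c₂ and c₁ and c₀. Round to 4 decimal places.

c₂ = 1.0648, c₁ = -2.0828, c₀ = -1.2647

Entries of AᵀA: Σx^2·x^2 = 7826, Σx^2·x = 1070, Σx^2 = 158, Σx·x = 158, Σx = 20, Σ1 = 6.
And Σx^2·z = 5905, Σx·z = 785, Σz = 119.
AᵀA·[c₂, c₁, c₀]ᵀ = Aᵀz becomes [[7826, 1070, 158]; [1070, 158, 20]; [158, 20, 6]]·[c₂, c₁, c₀]ᵀ = [5905, 785, 119]ᵀ.
Inverting the 3×3 Gram matrix, [c₂, c₁, c₀]ᵀ = [63181/59334, -61790/29667, -1137/899]ᵀ.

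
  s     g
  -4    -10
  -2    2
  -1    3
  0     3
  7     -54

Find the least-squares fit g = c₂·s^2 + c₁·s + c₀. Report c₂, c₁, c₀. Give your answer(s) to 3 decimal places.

XᵀX·[c₂, c₁, c₀]ᵀ = Xᵀg reads: 2674·c₂ + 270·c₁ + 70·c₀ = -2795;  270·c₂ + 70·c₁ + 0·c₀ = -345;  70·c₂ + 0·c₁ + 5·c₀ = -56.
Solving the 3×3 system (Gaussian elimination) gives c₂ = -2381/2284, c₁ = -2073/2284, c₀ = 19383/5710.

c₂ = -1.042, c₁ = -0.908, c₀ = 3.395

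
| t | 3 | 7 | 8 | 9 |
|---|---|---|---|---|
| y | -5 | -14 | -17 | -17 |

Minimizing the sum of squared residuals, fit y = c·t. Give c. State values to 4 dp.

c = -1.9803

The normal equations are: 203·c = -402.
(Σt·t = 203, Σt·y = -402.)
Hence c = -402 / 203 ≈ -1.9803.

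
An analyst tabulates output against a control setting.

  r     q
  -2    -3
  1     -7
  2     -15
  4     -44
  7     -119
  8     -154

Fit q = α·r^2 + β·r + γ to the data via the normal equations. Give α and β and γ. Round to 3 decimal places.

From the data, Σr^2·r^2 = 6786, Σr^2·r = 920, Σr^2 = 138, Σr·r = 138, Σr = 20, Σ1 = 6.
Right-hand side: Σr^2·q = -16470, Σr·q = -2272, Σq = -342.
Inverting the 3×3 Gram matrix, [α, β, γ]ᵀ = [-11629/5757, -5456/1919, -6122/5757]ᵀ.

α = -2.020, β = -2.843, γ = -1.063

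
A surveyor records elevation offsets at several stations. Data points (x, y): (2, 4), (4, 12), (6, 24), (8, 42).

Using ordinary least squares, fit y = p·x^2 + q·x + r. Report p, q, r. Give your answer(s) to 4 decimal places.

The normal equations are: 5664·p + 800·q + 120·r = 3760;  800·p + 120·q + 20·r = 536;  120·p + 20·q + 4·r = 82.
(Σx^2·x^2 = 5664, Σx^2·x = 800, Σx^2 = 120, Σx·x = 120, Σx = 20, Σ1 = 4, Σx^2·y = 3760, Σx·y = 536, Σy = 82.)
Row-reducing yields p = 5/8, q = 1/20, r = 3/2.

p = 0.6250, q = 0.0500, r = 1.5000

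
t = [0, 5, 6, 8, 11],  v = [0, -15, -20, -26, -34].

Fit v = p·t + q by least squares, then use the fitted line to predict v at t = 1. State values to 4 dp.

v̂ = -3.3182

XᵀX·[p, q]ᵀ = Xᵀv reads: 246·p + 30·q = -777;  30·p + 5·q = -95.
(Σt·t = 246, Σt = 30, Σ1 = 5, Σt·v = -777, Σv = -95.)
Eliminating q: 5·(row 1) − 30·(row 2) gives 330·p = 5·(-777) − 30·(-95) = -1035, so p = -69/22.
Then q = ((-95) − 30·(-69/22))/5 = -2/11.
At t = 1: v̂ = (-69/22)·(1) + (-2/11)·(1) = -73/22.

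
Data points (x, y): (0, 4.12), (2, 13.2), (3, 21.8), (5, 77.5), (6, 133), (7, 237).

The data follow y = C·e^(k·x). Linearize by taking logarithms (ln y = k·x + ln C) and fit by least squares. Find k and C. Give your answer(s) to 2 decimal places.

k = 0.58, C = 4.06

Linearized form: ln y = k·x + ln C. From the 6 transformed points,
Σx = 23.0000, Σ(x)² = 123.0000, Σln y = 21.7867, Σx·ln y = 103.7761.
Equations: 123.0000·k + 23.0000·ln C = 103.7761;  23.0000·k + 6·ln C = 21.7867.
Solving (det = 209.0000): k = 0.58164, ln C = 1.40149, so C = exp(1.40149) = 4.06123.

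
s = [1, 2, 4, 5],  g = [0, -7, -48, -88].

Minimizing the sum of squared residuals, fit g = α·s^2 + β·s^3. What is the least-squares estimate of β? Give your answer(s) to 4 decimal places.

β = -0.5657

The normal equations are: 898·α + 4182·β = -2996;  4182·α + 19786·β = -14128.
(Σs^2·s^2 = 898, Σs^2·s^3 = 4182, Σs^3·s^3 = 19786, Σs^2·g = -2996, Σs^3·g = -14128.)
det = 898·19786 − 4182² = 278704.
α = ((-2996)·19786 − 4182·(-14128))/278704 = -24445/34838; β = (898·(-14128) − 4182·(-2996))/278704 = -19709/34838.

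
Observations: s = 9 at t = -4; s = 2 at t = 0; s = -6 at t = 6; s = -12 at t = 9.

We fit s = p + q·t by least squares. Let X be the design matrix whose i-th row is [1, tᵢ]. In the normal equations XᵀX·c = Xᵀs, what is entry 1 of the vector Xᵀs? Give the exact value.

Entry 1 ↔ basis 1, so (Xᵀs)_{1} = Σᵢ sᵢ = (1)·(9) + (1)·(2) + (1)·(-6) + (1)·(-12) = -7.

-7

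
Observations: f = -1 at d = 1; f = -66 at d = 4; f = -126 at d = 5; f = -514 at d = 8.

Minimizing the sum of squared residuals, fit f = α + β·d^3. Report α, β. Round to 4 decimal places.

From the data, Σ1 = 4, Σd^3 = 702, Σd^3·d^3 = 281866.
For Aᵀf: Σf = -707, Σd^3·f = -283143.
AᵀA·[α, β]ᵀ = Aᵀf becomes [[4, 702]; [702, 281866]]·[α, β]ᵀ = [-707, -283143]ᵀ.
Eliminating β: 281866·(row 1) − 702·(row 2) gives 634660·α = 281866·(-707) − 702·(-283143) = -512876, so α = -9863/12205.
Then β = ((-283143) − 702·(-9863/12205))/281866 = -318129/317330.

α = -0.8081, β = -1.0025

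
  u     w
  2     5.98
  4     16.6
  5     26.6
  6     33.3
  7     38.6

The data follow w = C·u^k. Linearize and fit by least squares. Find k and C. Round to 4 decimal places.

Taking logs, ln w = k·ln u + ln C, so regress ln w on ln u.
Over the data: Σln u = 7.4265, Σ(ln u)² = 11.9895, Σln w = 15.0375, Σln u·ln w = 23.8047.
Normal system: [[11.9895, 7.4265]; [7.4265, 5]]·[k, ln C]ᵀ = [23.8047, 15.0375]ᵀ.
Solving (det = 4.7940): k = 1.53247, ln C = 0.73132, so C = exp(0.73132) = 2.07782.

k = 1.5325, C = 2.0778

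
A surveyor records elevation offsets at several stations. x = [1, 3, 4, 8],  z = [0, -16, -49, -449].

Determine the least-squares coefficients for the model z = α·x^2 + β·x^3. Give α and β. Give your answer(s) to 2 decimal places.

Entries of MᵀM: Σx^2·x^2 = 4434, Σx^2·x^3 = 34036, Σx^3·x^3 = 266970.
For Mᵀz: Σx^2·z = -29664, Σx^3·z = -233456.
det = 4434·266970 − 34036² = 25295684.
α = ((-29664)·266970 − 34036·(-233456))/25295684 = 6627584/6323921; β = (4434·(-233456) − 34036·(-29664))/25295684 = -6375000/6323921.

α = 1.05, β = -1.01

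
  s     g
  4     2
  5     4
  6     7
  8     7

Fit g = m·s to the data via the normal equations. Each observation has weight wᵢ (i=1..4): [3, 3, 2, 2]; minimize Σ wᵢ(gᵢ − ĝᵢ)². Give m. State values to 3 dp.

The normal equations are: 323·m = 280.
m = 280/323 = 0.866873.

m = 0.867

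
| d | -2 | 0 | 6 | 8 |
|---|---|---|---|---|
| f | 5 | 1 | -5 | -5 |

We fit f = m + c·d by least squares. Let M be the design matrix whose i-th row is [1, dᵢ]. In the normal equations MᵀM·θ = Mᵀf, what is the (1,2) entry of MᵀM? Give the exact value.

Row 1 ↔ basis 1, column 2 ↔ basis d, so (MᵀM)_{1,2} = Σᵢ d = (1)·(-2) + (1)·(0) + (1)·(6) + (1)·(8) = 12.

12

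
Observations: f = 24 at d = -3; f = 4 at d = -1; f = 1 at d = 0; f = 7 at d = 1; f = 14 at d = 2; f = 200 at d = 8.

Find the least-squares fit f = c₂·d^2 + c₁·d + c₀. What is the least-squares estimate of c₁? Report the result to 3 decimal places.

c₁ = 1.171

Forming AᵀA = [[4195, 493, 79]; [493, 79, 7]; [79, 7, 6]] and Aᵀf = [13083, 1559, 250]ᵀ gives AᵀA·[c₂, c₁, c₀]ᵀ = Aᵀf.
Row-reducing yields c₂ = 55669/18840, c₁ = 110299/94200, c₀ = 21907/15700.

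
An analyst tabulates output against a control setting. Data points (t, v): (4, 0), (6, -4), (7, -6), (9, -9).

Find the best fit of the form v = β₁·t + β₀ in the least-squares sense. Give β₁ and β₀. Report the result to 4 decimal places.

β₁ = -1.8077, β₀ = 7.0000

With design matrix M, MᵀM = [[182, 26]; [26, 4]] and Mᵀv = [-147, -19]ᵀ.
Δ = 182·4 − 26² = 52.
β₁ = ((-147)·4 − 26·(-19))/52 = -47/26; β₀ = (182·(-19) − 26·(-147))/52 = 7.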